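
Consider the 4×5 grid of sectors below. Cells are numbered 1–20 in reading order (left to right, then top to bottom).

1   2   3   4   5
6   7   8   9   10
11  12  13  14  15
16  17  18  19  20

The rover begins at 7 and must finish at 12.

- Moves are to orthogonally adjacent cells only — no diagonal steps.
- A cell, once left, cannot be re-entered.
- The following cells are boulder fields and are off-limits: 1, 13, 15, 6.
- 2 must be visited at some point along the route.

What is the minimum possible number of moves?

Any route passes through 2 somewhere between 7 and 12. Summing Manhattan distances along the two legs (7 → 2 → 12) gives a lower bound of 1 + 2 = 3 moves.
The shortest route satisfying every rule uses 9 moves: 7 → 2 → 3 → 8 → 9 → 14 → 19 → 18 → 17 → 12.
The no-revisit rule (legs can't share cells) pushes the minimum above the 3-move bound; an exhaustive check rules out every length from 3 to 8 (on a 4-connected grid the length of any start-to-goal walk has the same parity as the Manhattan bound, so only lengths 3, 5, 7, … need checking), leaving 9 as the minimum.

9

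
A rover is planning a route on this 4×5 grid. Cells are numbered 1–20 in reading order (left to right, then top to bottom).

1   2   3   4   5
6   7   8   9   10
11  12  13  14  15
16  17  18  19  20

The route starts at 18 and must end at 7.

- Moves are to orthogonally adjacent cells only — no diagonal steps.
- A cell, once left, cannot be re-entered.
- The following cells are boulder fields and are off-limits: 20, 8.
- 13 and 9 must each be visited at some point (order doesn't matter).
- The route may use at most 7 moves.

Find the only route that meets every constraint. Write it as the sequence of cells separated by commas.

The budget equals the shortest possible length, so every move has to be on a shortest route through the required cells.
Route from 18: up to 13, right to 14, 2× up (reaching 4), 2× left (reaching 2), down to 7 — 7 moves in all.
Check: all required cells visited; 7 ≤ 7 moves.

18, 13, 14, 9, 4, 3, 2, 7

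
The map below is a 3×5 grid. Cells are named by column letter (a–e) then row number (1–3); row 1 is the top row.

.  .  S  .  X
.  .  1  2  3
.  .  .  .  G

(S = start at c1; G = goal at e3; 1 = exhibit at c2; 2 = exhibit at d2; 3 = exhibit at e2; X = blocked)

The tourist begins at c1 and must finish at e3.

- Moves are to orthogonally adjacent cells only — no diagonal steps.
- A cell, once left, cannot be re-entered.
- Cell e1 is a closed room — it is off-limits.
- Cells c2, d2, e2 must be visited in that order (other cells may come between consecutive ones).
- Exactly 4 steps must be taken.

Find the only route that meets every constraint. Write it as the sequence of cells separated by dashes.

The waypoints must appear in the order c2, d2, e2, with no cell reused.
Route from c1: down to c2, 2× right (reaching e2), down to e3 — 4 moves in all.
Check: order respected (1 at step 1, 2 at step 2, 3 at step 3); 4 moves as required.

c1 - c2 - d2 - e2 - e3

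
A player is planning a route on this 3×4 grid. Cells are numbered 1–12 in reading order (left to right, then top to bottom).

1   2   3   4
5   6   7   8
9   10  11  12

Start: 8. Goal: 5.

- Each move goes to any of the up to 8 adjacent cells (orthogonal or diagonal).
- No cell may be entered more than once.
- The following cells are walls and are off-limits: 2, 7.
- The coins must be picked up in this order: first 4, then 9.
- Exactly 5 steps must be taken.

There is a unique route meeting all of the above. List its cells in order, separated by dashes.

8 - 4 - 3 - 6 - 9 - 5

The waypoints must appear in the order 4, 9, with no cell reused.
Route from 8: up 1 to 4, left 1 to 3, down-left 2 to 9, up 1 to 5 — 5 moves in all.
Check: order respected (4 at step 1, 9 at step 4); 5 moves as required.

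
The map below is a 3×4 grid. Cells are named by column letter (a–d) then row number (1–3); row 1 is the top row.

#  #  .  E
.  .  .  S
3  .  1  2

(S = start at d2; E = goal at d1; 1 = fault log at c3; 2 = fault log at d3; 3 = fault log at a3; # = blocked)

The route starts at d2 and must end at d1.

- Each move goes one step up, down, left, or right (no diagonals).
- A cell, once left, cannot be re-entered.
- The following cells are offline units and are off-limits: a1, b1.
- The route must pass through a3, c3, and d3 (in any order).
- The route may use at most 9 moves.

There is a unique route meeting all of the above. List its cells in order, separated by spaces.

d2 d3 c3 b3 a3 a2 b2 c2 c1 d1

The 9-move cap with required stops at a3, c3, d3 leaves no slack for detours.
Route from d2: down to d3, 3× left (reaching a3), up to a2, 2× right (reaching c2), up to c1, right to d1 — 9 moves in all.
Check: all required cells visited; 9 ≤ 9 moves.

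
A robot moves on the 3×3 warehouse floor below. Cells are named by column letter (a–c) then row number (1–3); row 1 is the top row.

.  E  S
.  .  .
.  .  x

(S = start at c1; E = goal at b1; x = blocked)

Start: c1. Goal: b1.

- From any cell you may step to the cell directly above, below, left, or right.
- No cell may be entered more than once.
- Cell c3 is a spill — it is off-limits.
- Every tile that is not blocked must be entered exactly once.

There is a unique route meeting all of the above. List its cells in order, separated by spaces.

c1 c2 b2 b3 a3 a2 a1 b1

Need to visit all 8 open cells exactly once, starting at c1 and ending at b1.
Cell c2 has only two open neighbours (c1 and b2), so the path must pass straight through it: one of those is the cell it's entered from and the other is where it exits.
Route from c1: down to c2, left to b2, down to b3, left to a3, 2× up (reaching a1), right to b1 — 7 moves in all.
Check: all 8 open cells covered.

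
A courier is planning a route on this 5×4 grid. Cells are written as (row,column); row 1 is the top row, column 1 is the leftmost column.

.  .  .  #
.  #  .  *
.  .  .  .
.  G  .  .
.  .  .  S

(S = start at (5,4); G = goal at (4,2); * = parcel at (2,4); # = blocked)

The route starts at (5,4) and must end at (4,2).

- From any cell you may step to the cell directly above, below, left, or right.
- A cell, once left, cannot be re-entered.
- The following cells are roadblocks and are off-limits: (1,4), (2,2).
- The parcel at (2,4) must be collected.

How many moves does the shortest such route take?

Any route passes through (2,4) somewhere between (5,4) and (4,2). Summing Manhattan distances along the two legs ((5,4) → (2,4) → (4,2)) gives a lower bound of 3 + 4 = 7 moves.
A route of 7 moves achieves this: (5,4) → (4,4) → (3,4) → (2,4) → (2,3) → (3,3) → (4,3) → (4,2).
Since 7 matches the lower bound, it is optimal.

7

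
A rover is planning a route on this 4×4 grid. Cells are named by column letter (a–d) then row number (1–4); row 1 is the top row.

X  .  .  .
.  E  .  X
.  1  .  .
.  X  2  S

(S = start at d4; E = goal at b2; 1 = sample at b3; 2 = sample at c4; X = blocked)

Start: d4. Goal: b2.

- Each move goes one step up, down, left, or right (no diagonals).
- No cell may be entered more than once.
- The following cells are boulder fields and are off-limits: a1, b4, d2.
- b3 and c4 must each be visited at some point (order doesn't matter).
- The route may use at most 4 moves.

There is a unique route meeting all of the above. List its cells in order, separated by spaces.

The 4-move cap with required stops at b3, c4 leaves no slack for detours.
Route from d4: left 1 to c4, up 1 to c3, left 1 to b3, up 1 to b2 — 4 moves in all.
Check: all required cells visited; 4 ≤ 4 moves.

d4 c4 c3 b3 b2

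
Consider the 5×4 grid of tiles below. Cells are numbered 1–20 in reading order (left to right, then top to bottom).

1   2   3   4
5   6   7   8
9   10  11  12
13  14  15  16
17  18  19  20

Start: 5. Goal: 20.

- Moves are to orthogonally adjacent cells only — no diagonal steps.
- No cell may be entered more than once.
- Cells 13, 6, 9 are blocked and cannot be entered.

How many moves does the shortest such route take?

The Manhattan distance from 5 to 20 is |2−5| + |1−4| = 6, so at least 6 moves are needed.
That bound ignores the blocked cells. Measuring each leg by the fewest moves that actually steer around them (5→20: 8) raises the lower bound to 8.
A route of 8 moves exists: 5 → 1 → 2 → 3 → 7 → 11 → 15 → 19 → 20.
Since 8 matches that lower bound, it is optimal.

8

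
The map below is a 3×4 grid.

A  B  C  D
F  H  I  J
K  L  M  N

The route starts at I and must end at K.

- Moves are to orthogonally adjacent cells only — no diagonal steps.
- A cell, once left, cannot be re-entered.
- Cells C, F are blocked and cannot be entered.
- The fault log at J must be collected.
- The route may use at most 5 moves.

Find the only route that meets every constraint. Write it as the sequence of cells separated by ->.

The 5-move cap with required stops at J leaves no slack for detours.
Route from I: right 1 to J, down 1 to N, left 3 to K — 5 moves in all.
Check: all required cells visited; 5 ≤ 5 moves.

I -> J -> N -> M -> L -> K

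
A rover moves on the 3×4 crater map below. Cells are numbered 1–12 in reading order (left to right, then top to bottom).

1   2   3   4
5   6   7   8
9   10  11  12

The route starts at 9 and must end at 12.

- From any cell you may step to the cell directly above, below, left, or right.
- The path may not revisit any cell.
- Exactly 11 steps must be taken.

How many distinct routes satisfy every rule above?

4

Need simple routes of exactly 11 moves from 9 to 12 (Manhattan distance 3, so 4 moves are spent on a detour and 4 undoing it).
Enumerating: 9 5 1 2 6 10 11 7 3 4 8 12 | 9 5 1 2 3 4 8 7 6 10 11 12 | 9 10 6 5 1 2 3 4 8 7 11 12 | 9 10 11 7 6 5 1 2 3 4 8 12.
That gives 4 routes.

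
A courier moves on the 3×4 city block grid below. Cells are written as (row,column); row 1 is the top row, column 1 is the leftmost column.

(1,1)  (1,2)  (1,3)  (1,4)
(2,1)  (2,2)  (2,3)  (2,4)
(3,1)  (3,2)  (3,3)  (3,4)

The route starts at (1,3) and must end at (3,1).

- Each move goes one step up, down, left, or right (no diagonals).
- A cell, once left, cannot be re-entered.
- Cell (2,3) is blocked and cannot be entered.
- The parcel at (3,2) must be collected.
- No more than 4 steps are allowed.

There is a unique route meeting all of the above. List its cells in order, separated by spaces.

(1,3) (1,2) (2,2) (3,2) (3,1)

Any route must reach (3,2) and still end at (3,1) within 4 moves, so the order of the required stops is forced.
Route from (1,3): left 1 to (1,2), down 2 to (3,2), left 1 to (3,1) — 4 moves in all.
Check: all required cells visited; 4 ≤ 4 moves.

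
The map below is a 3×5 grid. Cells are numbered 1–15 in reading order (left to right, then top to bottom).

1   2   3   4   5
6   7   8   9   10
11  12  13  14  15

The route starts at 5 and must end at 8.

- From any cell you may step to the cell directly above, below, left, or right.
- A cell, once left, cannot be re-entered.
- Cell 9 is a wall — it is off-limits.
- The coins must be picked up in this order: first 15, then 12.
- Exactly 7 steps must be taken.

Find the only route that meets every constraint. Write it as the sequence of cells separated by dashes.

5 - 10 - 15 - 14 - 13 - 12 - 7 - 8

The waypoints must appear in the order 15, 12, with no cell reused.
Route from 5: down 2 to 15, left 3 to 12, up 1 to 7, right 1 to 8 — 7 moves in all.
Check: order respected (15 at step 2, 12 at step 5); 7 moves as required.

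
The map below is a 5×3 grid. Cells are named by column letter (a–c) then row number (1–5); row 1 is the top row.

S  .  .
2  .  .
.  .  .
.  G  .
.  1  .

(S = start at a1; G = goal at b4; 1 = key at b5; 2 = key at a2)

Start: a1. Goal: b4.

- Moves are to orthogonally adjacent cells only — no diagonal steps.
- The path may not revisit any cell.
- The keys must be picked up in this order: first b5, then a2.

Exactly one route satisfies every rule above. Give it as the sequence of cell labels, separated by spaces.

The waypoints must appear in the order b5, a2, with no cell reused.
Route from a1: 2× right (reaching c1), 4× down (reaching c5), 2× left (reaching a5), 3× up (reaching a2), right to b2, 2× down (reaching b4) — 14 moves in all.
Check: order respected (1 at step 7, 2 at step 11).

a1 b1 c1 c2 c3 c4 c5 b5 a5 a4 a3 a2 b2 b3 b4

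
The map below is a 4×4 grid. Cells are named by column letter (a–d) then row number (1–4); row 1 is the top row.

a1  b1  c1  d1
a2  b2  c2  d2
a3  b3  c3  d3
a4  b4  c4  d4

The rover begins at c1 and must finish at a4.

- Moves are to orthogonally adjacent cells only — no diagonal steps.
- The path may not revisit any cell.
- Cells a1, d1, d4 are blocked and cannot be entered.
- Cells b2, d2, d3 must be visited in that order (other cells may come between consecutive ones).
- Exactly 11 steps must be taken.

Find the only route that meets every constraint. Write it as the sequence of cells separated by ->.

The waypoints must appear in the order b2, d2, d3, with no cell reused.
Route from c1: left to b1, down to b2, 2× right (reaching d2), down to d3, left to c3, down to c4, left to b4, up to b3, left to a3, down to a4 — 11 moves in all.
Check: order respected (b2 at step 2, d2 at step 4, d3 at step 5); 11 moves as required.

c1 -> b1 -> b2 -> c2 -> d2 -> d3 -> c3 -> c4 -> b4 -> b3 -> a3 -> a4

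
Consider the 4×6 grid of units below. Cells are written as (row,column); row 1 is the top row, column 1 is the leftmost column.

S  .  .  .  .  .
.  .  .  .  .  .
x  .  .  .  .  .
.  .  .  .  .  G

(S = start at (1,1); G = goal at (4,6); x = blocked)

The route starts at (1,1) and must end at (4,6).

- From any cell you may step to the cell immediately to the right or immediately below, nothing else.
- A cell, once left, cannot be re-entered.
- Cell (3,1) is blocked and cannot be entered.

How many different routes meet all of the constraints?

A right/down-only route from (1,1) to (4,6) makes exactly 3 down-moves and 5 right-moves in some order.
With no other constraints that would be C(8,3) = 56 routes.
Subtract routes through each blocked cell (inclusion–exclusion for overlaps): − through (3,1): 6 → 50.
That gives 50 routes.

50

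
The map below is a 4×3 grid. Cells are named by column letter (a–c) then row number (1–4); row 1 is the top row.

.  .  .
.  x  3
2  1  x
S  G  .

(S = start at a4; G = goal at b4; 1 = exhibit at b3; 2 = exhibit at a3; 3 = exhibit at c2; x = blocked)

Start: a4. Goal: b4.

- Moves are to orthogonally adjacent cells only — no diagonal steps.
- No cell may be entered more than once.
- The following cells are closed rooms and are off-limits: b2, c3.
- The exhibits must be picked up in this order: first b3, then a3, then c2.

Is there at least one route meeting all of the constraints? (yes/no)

no

c2 must be visited but has only one open neighbour (c1), and it is neither the start nor the goal — the route would have to enter and leave through c1, re-entering it.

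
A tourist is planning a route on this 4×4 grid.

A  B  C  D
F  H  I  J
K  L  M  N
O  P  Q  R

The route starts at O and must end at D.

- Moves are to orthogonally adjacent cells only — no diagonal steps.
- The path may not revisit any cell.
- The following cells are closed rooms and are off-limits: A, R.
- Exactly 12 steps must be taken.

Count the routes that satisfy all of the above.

Need simple routes of exactly 12 moves from O to D (Manhattan distance 6, so 3 moves are spent on a detour and 3 undoing it).
Enumerating: O K F H L P Q M N J I C D | O K L P Q M N J I H B C D | O P L K F H B C I M N J D | O P Q M L K F H B C I J D.
That gives 4 routes.

4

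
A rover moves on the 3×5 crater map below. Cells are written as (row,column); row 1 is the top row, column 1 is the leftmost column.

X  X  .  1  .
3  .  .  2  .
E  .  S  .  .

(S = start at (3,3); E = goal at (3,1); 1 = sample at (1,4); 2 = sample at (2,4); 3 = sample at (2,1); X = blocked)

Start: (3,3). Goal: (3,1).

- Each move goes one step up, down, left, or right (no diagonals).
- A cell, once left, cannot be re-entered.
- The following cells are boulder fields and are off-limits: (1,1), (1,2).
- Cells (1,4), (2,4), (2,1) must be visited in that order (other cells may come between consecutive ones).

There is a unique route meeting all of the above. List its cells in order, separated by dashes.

The waypoints must appear in the order (1,4), (2,4), (2,1), with no cell reused.
Route from (3,3): right 2 to (3,5), up 2 to (1,5), left 1 to (1,4), down 1 to (2,4), left 3 to (2,1), down 1 to (3,1) — 10 moves in all.
Check: order respected (1 at step 5, 2 at step 6, 3 at step 9).

(3,3) - (3,4) - (3,5) - (2,5) - (1,5) - (1,4) - (2,4) - (2,3) - (2,2) - (2,1) - (3,1)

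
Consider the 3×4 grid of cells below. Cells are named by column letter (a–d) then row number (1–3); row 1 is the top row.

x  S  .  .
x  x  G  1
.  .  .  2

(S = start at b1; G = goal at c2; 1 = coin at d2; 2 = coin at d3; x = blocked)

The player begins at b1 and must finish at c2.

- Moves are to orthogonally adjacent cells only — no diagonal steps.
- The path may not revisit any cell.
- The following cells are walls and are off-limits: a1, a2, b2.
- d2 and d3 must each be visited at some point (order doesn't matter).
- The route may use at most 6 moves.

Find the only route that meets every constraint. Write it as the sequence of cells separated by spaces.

b1 c1 d1 d2 d3 c3 c2

The budget equals the shortest possible length, so every move has to be on a shortest route through the required cells.
Route from b1: right 2 to d1, down 2 to d3, left 1 to c3, up 1 to c2 — 6 moves in all.
Check: all required cells visited; 6 ≤ 6 moves.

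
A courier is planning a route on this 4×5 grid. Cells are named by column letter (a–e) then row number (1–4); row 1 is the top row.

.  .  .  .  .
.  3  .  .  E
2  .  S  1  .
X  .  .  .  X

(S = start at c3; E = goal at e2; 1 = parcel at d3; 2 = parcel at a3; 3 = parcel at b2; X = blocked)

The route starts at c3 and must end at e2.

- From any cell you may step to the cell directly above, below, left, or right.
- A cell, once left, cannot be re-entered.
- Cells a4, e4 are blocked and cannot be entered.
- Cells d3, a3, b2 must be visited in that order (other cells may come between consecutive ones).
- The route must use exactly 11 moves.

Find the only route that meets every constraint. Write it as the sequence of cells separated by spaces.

c3 d3 d4 c4 b4 b3 a3 a2 b2 c2 d2 e2

The waypoints must appear in the order d3, a3, b2, with no cell reused.
Route from c3: right 1 to d3, down 1 to d4, left 2 to b4, up 1 to b3, left 1 to a3, up 1 to a2, right 4 to e2 — 11 moves in all.
Check: order respected (1 at step 1, 2 at step 6, 3 at step 8); 11 moves as required.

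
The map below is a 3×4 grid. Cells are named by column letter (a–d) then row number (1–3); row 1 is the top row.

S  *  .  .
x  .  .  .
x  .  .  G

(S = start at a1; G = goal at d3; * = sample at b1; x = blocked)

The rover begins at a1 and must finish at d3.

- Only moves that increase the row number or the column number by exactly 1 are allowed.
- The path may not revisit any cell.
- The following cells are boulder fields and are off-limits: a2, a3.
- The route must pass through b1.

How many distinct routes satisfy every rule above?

A right/down-only route from a1 to d3 makes exactly 2 down-moves and 3 right-moves in some order.
With no other constraints that would be C(5,2) = 10 routes.
Split at b1 and multiply the segment counts (each segment already excludes blocked cells): a1→b1: 1; b1→d3: 6; product = 6.
That gives 6 routes.

6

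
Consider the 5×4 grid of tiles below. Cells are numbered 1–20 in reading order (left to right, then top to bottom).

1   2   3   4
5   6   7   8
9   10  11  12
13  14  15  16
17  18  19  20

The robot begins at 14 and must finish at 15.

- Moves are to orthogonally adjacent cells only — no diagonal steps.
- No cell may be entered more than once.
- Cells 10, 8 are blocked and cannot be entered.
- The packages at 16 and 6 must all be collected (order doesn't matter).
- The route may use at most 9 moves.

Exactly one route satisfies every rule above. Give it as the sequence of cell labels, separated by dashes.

14 - 13 - 9 - 5 - 6 - 7 - 11 - 12 - 16 - 15

Any route must reach 16 and 6 and still end at 15 within 9 moves, so the order of the required stops is forced.
Route from 14: left to 13, 2× up (reaching 5), 2× right (reaching 7), down to 11, right to 12, down to 16, left to 15 — 9 moves in all.
Check: all required cells visited; 9 ≤ 9 moves.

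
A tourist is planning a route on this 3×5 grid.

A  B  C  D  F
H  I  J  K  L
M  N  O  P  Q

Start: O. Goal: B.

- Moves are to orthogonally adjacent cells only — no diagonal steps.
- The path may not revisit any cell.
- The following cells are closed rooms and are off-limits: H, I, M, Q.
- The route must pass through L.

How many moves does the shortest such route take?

7

Any route passes through L somewhere between O and B. Summing Manhattan distances along the two legs (O → L → B) gives a lower bound of 3 + 4 = 7 moves.
A route of 7 moves achieves this: O → J → K → L → F → D → C → B.
Since 7 matches the lower bound, it is optimal.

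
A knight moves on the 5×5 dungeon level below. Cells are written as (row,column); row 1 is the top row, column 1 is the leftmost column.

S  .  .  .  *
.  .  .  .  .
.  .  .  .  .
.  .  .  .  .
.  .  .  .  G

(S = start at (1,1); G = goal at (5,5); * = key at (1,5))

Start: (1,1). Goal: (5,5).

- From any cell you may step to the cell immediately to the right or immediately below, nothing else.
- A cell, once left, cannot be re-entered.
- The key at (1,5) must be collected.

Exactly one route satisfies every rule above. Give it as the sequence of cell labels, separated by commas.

(1,1), (1,2), (1,3), (1,4), (1,5), (2,5), (3,5), (4,5), (5,5)

Moves only go right or down, so the column and row indices never decrease.
Route from (1,1): right 4 to (1,5), down 4 to (5,5) — 8 moves in all.
Check: all required cells visited.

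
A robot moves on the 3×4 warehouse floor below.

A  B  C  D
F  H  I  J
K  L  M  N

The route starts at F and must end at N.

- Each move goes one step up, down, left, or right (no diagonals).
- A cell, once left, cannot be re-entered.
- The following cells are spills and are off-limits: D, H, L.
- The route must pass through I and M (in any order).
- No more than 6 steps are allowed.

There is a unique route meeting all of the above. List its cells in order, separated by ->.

The 6-move cap with required stops at I, M leaves no slack for detours.
Route from F: up to A, 2× right (reaching C), 2× down (reaching M), right to N — 6 moves in all.
Check: all required cells visited; 6 ≤ 6 moves.

F -> A -> B -> C -> I -> M -> N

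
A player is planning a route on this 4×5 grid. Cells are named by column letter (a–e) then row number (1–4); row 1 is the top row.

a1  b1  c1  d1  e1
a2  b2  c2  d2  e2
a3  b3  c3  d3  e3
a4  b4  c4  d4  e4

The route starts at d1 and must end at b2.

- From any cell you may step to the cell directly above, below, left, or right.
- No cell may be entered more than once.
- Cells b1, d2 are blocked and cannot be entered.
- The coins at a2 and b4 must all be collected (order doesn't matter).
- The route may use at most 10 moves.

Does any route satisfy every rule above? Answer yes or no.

yes

One route that works: d1 → c1 → c2 → c3 → c4 → b4 → b3 → a3 → a2 → b2.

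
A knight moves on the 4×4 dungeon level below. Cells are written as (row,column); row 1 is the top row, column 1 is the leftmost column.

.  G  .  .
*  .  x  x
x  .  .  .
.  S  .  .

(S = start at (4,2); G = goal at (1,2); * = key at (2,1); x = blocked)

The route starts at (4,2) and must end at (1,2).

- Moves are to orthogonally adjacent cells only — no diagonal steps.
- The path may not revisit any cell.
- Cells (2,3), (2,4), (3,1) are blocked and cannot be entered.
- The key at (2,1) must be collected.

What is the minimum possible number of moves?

Any route passes through (2,1) somewhere between (4,2) and (1,2). Summing Manhattan distances along the two legs ((4,2) → (2,1) → (1,2)) gives a lower bound of 3 + 2 = 5 moves.
A route of 5 moves achieves this: (4,2) → (3,2) → (2,2) → (2,1) → (1,1) → (1,2).
Since 5 matches the lower bound, it is optimal.

5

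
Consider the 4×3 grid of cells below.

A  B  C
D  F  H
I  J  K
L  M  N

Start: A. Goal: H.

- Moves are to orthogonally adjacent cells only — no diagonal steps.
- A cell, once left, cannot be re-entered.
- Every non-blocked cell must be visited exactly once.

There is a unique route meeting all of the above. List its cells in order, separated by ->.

Need to visit all 12 open cells exactly once, starting at A and ending at H.
Cell N has only two open neighbours (K and M), so the path must pass straight through it: one of those is the cell it's entered from and the other is where it exits.
Route from A: down 3 to L, right 2 to N, up 1 to K, left 1 to J, up 2 to B, right 1 to C, down 1 to H — 11 moves in all.
Check: all 12 open cells covered.

A -> D -> I -> L -> M -> N -> K -> J -> F -> B -> C -> H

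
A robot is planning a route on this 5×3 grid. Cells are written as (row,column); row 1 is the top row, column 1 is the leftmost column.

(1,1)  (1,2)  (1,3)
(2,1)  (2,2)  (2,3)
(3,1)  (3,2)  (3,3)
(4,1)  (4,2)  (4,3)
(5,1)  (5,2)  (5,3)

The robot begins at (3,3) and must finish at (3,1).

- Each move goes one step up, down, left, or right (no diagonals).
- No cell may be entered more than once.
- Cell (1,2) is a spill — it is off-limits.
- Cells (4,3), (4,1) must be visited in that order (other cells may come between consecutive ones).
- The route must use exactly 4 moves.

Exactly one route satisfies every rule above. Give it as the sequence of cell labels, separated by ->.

(3,3) -> (4,3) -> (4,2) -> (4,1) -> (3,1)

The waypoints must appear in the order (4,3), (4,1), with no cell reused.
Route from (3,3): down 1 to (4,3), left 2 to (4,1), up 1 to (3,1) — 4 moves in all.
Check: order respected ((4,3) at step 1, (4,1) at step 3); 4 moves as required.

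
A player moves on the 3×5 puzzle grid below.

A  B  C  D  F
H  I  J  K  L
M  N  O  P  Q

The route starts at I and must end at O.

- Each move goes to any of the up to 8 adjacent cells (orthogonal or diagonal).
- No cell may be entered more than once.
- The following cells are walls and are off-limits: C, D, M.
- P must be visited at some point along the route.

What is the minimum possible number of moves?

3

Any route passes through P somewhere between I and O. Summing Chebyshev distances along the two legs (I → P → O) gives a lower bound of 2 + 1 = 3 moves.
A route of 3 moves achieves this: I → J → P → O.
Since 3 matches the lower bound, it is optimal.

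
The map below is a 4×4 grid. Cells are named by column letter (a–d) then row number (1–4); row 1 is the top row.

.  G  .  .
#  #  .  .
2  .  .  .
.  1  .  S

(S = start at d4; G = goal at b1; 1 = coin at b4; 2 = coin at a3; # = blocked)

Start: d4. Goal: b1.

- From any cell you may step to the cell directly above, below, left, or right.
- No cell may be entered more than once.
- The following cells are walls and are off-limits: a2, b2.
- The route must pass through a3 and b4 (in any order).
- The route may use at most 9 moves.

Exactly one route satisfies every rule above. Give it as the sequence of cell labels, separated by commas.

d4, c4, b4, a4, a3, b3, c3, c2, c1, b1

Any route must reach a3 and b4 and still end at b1 within 9 moves, so the order of the required stops is forced.
Route from d4: left 3 to a4, up 1 to a3, right 2 to c3, up 2 to c1, left 1 to b1 — 9 moves in all.
Check: all required cells visited; 9 ≤ 9 moves.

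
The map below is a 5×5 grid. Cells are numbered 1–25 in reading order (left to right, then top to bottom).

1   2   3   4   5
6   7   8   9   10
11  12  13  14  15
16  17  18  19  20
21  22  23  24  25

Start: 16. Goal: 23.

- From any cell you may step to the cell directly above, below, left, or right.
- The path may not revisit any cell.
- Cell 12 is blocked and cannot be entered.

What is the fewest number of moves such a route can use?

The Manhattan distance from 16 to 23 is |4−5| + |1−3| = 3, so at least 3 moves are needed.
A route of 3 moves achieves this: 16 → 21 → 22 → 23.
Since 3 matches the lower bound, it is optimal.

3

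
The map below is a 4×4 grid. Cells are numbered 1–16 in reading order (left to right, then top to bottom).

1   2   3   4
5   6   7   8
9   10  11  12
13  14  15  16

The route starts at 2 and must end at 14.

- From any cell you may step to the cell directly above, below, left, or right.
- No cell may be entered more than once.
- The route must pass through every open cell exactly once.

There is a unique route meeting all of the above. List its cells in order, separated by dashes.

Need to visit all 16 open cells exactly once, starting at 2 and ending at 14.
Cell 1 has only two open neighbours (5 and 2), so the path must pass straight through it: one of those is the cell it's entered from and the other is where it exits.
Route from 2: left 1 to 1, down 1 to 5, right 2 to 7, up 1 to 3, right 1 to 4, down 3 to 16, left 1 to 15, up 1 to 11, left 2 to 9, down 1 to 13, right 1 to 14 — 15 moves in all.
Check: all 16 open cells covered.

2 - 1 - 5 - 6 - 7 - 3 - 4 - 8 - 12 - 16 - 15 - 11 - 10 - 9 - 13 - 14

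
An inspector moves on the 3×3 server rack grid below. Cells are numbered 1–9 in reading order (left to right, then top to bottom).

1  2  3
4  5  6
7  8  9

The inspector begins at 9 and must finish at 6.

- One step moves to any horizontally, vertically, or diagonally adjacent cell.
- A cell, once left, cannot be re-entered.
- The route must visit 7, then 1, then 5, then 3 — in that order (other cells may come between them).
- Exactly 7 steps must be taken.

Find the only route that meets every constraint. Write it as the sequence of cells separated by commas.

9, 8, 7, 4, 1, 5, 3, 6

The waypoints must appear in the order 7, 1, 5, 3, with no cell reused.
Route from 9: left 2 to 7, up 2 to 1, down-right 1 to 5, up-right 1 to 3, down 1 to 6 — 7 moves in all.
Check: order respected (7 at step 2, 1 at step 4, 5 at step 5, 3 at step 6); 7 moves as required.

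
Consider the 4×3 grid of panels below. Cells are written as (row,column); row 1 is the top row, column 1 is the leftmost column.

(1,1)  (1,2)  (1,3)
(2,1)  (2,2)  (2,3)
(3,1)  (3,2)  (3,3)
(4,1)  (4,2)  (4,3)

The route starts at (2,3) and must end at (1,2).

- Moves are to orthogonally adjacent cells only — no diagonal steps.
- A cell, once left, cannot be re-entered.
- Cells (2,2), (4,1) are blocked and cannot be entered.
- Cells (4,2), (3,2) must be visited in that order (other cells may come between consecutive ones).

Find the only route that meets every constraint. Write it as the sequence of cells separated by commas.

The waypoints must appear in the order (4,2), (3,2), with no cell reused.
Route from (2,3): down 2 to (4,3), left 1 to (4,2), up 1 to (3,2), left 1 to (3,1), up 2 to (1,1), right 1 to (1,2) — 8 moves in all.
Check: order respected ((4,2) at step 3, (3,2) at step 4).

(2,3), (3,3), (4,3), (4,2), (3,2), (3,1), (2,1), (1,1), (1,2)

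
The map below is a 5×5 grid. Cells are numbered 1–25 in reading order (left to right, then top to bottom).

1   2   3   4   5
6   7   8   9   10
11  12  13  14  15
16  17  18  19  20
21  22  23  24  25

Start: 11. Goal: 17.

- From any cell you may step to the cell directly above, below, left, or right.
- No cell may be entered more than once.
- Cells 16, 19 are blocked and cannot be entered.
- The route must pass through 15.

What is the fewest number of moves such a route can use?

10

Any route passes through 15 somewhere between 11 and 17. Summing Manhattan distances along the two legs (11 → 15 → 17) gives a lower bound of 4 + 4 = 8 moves.
The shortest route satisfying every rule uses 10 moves: 11 → 6 → 7 → 8 → 9 → 10 → 15 → 14 → 13 → 18 → 17.
The bound of 8 isn't tight here; checking systematically, no route of length 8 through 9 satisfies every constraint, so 10 is the minimum.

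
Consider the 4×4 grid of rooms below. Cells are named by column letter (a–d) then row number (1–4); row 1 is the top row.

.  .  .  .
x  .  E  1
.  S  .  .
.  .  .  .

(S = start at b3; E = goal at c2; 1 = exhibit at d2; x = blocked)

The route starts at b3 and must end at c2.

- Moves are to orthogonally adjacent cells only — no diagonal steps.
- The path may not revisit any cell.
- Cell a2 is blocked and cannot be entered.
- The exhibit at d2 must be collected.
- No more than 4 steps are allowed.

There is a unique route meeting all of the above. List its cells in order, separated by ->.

Any route must reach d2 and still end at c2 within 4 moves, so the order of the required stops is forced.
Route from b3: right 2 to d3, up 1 to d2, left 1 to c2 — 4 moves in all.
Check: all required cells visited; 4 ≤ 4 moves.

b3 -> c3 -> d3 -> d2 -> c2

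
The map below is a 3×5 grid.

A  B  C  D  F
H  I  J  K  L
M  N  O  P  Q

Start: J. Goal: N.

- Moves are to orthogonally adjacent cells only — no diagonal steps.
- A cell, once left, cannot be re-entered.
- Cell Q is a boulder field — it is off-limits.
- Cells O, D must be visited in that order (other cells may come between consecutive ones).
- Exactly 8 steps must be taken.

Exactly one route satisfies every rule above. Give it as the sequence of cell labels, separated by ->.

J -> O -> P -> K -> D -> C -> B -> I -> N

The waypoints must appear in the order O, D, with no cell reused.
Route from J: down to O, right to P, 2× up (reaching D), 2× left (reaching B), 2× down (reaching N) — 8 moves in all.
Check: order respected (O at step 1, D at step 4); 8 moves as required.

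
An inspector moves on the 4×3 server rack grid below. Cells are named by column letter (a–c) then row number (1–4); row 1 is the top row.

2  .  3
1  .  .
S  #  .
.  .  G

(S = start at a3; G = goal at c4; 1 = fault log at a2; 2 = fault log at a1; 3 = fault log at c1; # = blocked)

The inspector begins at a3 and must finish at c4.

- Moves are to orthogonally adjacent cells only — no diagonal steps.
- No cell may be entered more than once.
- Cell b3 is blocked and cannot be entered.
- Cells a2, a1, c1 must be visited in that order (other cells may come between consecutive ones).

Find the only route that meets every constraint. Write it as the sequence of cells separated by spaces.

a3 a2 a1 b1 c1 c2 c3 c4

The waypoints must appear in the order a2, a1, c1, with no cell reused.
Route from a3: 2× up (reaching a1), 2× right (reaching c1), 3× down (reaching c4) — 7 moves in all.
Check: order respected (1 at step 1, 2 at step 2, 3 at step 4).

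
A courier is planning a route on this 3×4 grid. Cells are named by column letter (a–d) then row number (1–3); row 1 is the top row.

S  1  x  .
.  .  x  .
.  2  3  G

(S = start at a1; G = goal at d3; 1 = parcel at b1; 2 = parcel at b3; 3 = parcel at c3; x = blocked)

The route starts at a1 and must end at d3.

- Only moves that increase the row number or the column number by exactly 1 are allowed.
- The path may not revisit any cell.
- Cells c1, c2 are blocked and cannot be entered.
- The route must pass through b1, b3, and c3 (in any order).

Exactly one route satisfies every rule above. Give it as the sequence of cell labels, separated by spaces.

Moves only go right or down, so the column and row indices never decrease.
Route from a1: right to b1, 2× down (reaching b3), 2× right (reaching d3) — 5 moves in all.
Check: all required cells visited.

a1 b1 b2 b3 c3 d3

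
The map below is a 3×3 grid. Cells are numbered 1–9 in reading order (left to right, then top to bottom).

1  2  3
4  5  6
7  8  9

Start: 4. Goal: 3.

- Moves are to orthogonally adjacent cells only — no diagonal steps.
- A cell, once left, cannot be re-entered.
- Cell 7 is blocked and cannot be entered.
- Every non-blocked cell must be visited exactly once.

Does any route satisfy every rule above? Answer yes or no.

yes

One route that works: 4 → 1 → 2 → 5 → 8 → 9 → 6 → 3.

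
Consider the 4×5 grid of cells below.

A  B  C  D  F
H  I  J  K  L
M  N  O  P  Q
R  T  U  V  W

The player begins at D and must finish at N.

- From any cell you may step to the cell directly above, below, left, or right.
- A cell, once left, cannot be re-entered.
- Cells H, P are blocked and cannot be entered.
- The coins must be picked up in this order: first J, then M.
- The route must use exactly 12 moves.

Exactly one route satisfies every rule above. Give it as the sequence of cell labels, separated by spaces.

D C J K L Q W V U T R M N

The waypoints must appear in the order J, M, with no cell reused.
Route from D: left to C, down to J, 2× right (reaching L), 2× down (reaching W), 4× left (reaching R), up to M, right to N — 12 moves in all.
Check: order respected (J at step 2, M at step 11); 12 moves as required.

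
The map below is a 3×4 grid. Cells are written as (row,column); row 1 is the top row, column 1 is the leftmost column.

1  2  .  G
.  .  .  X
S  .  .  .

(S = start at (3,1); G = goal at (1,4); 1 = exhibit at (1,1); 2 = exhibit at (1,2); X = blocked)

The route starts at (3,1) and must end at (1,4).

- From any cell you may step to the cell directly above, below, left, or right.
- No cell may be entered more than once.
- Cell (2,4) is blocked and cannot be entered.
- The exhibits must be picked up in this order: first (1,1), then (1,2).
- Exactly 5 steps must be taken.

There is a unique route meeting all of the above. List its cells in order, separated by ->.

The waypoints must appear in the order (1,1), (1,2), with no cell reused.
Route from (3,1): 2× up (reaching (1,1)), 3× right (reaching (1,4)) — 5 moves in all.
Check: order respected (1 at step 2, 2 at step 3); 5 moves as required.

(3,1) -> (2,1) -> (1,1) -> (1,2) -> (1,3) -> (1,4)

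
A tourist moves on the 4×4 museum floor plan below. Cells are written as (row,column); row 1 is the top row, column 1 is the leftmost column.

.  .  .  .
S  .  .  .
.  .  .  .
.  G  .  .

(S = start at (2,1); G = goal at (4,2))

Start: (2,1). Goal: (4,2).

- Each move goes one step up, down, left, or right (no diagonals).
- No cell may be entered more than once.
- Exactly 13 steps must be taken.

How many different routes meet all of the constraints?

Need simple routes of exactly 13 moves from (2,1) to (4,2) (Manhattan distance 3, so 5 moves are spent on a detour and 5 undoing it).
Branch systematically from the start, pruning whenever the remaining move budget drops below the Manhattan distance to (4,2) or differs from it in parity. Grouping the completions by first move — via (1,1): 9; via (3,1): 2; via (2,2): 3 — and summing: 9 + 2 + 3 = 14.
That gives 14 routes.

14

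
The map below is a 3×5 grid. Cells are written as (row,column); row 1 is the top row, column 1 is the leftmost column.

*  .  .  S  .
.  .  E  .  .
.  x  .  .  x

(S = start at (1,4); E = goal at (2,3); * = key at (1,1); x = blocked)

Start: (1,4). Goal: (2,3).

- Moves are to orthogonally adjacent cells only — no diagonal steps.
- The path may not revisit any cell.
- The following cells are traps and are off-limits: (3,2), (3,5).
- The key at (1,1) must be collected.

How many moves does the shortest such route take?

6

Any route passes through (1,1) somewhere between (1,4) and (2,3). Summing Manhattan distances along the two legs ((1,4) → (1,1) → (2,3)) gives a lower bound of 3 + 3 = 6 moves.
A route of 6 moves achieves this: (1,4) → (1,3) → (1,2) → (1,1) → (2,1) → (2,2) → (2,3).
Since 6 matches the lower bound, it is optimal.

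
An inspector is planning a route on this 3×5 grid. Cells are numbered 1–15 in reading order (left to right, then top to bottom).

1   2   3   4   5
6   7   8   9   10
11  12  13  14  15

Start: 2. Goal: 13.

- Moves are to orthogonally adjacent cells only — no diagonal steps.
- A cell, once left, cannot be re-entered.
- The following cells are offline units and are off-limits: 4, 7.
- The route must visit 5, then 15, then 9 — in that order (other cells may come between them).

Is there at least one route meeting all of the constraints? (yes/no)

5 must be visited but has only one open neighbour (10), and it is neither the start nor the goal — the route would have to enter and leave through 10, re-entering it.

no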